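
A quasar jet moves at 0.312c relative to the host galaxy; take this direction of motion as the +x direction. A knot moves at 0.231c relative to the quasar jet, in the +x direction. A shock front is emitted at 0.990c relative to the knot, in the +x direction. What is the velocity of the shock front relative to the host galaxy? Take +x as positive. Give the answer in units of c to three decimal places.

0.997c

Apply u = (u' + v)/(1 + u'v/c²) successively, working outward toward the host galaxy.
Start: velocity of the quasar jet relative to the host galaxy = 0.3120c.
Compose with the knot (u' = 0.231 in the quasar jet frame): u_1 = (0.231 + 0.312) / (1 + 0.231·0.312) = 0.5430/1.0721 = 0.5065.
Compose with the shock front (u' = 0.990 in the knot frame): u_2 = (0.990 + 0.506) / (1 + 0.990·0.506) = 1.4965/1.5014 = 0.9967.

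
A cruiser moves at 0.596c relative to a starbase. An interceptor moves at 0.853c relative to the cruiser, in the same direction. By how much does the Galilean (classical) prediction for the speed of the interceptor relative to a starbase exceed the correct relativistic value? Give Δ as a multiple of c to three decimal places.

Δ = 0.488c

Galilean: u_cl = 0.853 + 0.596 = 1.4490.
Relativistic: u_rel = (0.853 + 0.596) / (1 + 0.853·0.596) = 1.4490/1.5084 = 0.9606.
Δ = 1.4490 − 0.9606 = 0.4884.
(The classical prediction exceeds c; the relativistic result does not.)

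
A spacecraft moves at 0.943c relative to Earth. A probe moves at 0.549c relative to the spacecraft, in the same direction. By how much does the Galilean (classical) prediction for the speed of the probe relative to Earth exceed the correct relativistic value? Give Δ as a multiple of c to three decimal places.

Galilean: u_cl = 0.549 + 0.943 = 1.4920.
Relativistic: u_rel = (0.549 + 0.943) / (1 + 0.549·0.943) = 1.4920/1.5177 = 0.9831.
Δ = 1.4920 − 0.9831 = 0.5089.
(The classical prediction exceeds c; the relativistic result does not.)

Δ = 0.509c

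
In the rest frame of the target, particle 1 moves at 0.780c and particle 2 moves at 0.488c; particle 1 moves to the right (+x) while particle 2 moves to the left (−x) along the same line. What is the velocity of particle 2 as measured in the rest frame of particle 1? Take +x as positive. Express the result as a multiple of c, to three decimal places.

-0.918c

β_A = 0.780, β_B = -0.488.
Transform to A's frame with the inverse velocity-addition law: u' = (u − v)/(1 − uv/c²), taking u = β_B and v = β_A.
u' = (-0.488 − 0.780) / (1 − (0.780)(-0.488)) = -1.2680/1.3806 = -0.9184.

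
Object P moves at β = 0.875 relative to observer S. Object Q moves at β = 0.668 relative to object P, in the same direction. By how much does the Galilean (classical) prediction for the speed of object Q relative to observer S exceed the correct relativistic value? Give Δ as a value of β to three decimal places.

Δ = 0.569

Galilean: u_cl = 0.668 + 0.875 = 1.5430.
Relativistic: u_rel = (0.668 + 0.875) / (1 + 0.668·0.875) = 1.5430/1.5845 = 0.9738.
Δ = 1.5430 − 0.9738 = 0.5692.
(The classical prediction exceeds c; the relativistic result does not.)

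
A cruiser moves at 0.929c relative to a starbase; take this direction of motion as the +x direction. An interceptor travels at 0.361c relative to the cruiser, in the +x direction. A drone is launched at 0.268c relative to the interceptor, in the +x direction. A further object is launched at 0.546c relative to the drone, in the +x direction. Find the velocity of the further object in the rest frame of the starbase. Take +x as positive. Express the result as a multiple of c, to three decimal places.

0.994c

Apply u = (u' + v)/(1 + u'v/c²) successively, working outward toward the starbase.
Start: velocity of the cruiser relative to the starbase = 0.9290c.
Compose with the interceptor (u' = 0.361 in the cruiser frame): u_1 = (0.361 + 0.929) / (1 + 0.361·0.929) = 1.2900/1.3354 = 0.9660.
Compose with the drone (u' = 0.268 in the interceptor frame): u_2 = (0.268 + 0.966) / (1 + 0.268·0.966) = 1.2340/1.2589 = 0.9802.
Compose with the further object (u' = 0.546 in the drone frame): u_3 = (0.546 + 0.980) / (1 + 0.546·0.980) = 1.5262/1.5352 = 0.9942.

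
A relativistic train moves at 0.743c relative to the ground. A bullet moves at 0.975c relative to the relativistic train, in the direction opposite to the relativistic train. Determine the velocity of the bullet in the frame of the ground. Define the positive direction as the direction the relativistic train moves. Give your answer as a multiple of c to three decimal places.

-0.842c

With v = 0.743 and u' = -0.975 (in units of c),
u = (u' + v)/(1 + u'v/c²):
u = (-0.975 + 0.743) / (1 + (-0.975)·0.743) = -0.2320/0.2756 = -0.8419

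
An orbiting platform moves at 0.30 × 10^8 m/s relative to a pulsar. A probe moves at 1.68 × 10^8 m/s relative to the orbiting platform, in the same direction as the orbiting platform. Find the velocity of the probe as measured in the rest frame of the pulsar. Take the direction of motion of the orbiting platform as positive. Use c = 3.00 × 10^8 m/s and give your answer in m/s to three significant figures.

In units of c (dividing by 3.00 × 10^8 m/s): v = 0.100, u' = 0.560.
u = (u' + v)/(1 + u'v/c²):
u = (0.560 + 0.100) / (1 + 0.560·0.100) = 0.6600/1.0560 = 0.6250
(Galilean addition would give +0.660c.)
Converting back: u = 0.6250 × 3.00 × 10^8 m/s.

1.88 × 10^8 m/s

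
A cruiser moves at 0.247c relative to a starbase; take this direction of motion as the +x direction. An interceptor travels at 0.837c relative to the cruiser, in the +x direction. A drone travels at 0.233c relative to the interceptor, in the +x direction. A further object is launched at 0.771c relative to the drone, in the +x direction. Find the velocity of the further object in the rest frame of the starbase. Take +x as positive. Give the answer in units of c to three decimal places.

Apply u = (u' + v)/(1 + u'v/c²) successively, working outward toward the starbase.
Start: velocity of the cruiser relative to the starbase = 0.2470c.
Compose with the interceptor (u' = 0.837 in the cruiser frame): u_1 = (0.837 + 0.247) / (1 + 0.837·0.247) = 1.0840/1.2067 = 0.8983.
Compose with the drone (u' = 0.233 in the interceptor frame): u_2 = (0.233 + 0.898) / (1 + 0.233·0.898) = 1.1313/1.2093 = 0.9355.
Compose with the further object (u' = 0.771 in the drone frame): u_3 = (0.771 + 0.935) / (1 + 0.771·0.935) = 1.7065/1.7213 = 0.9914.

0.991c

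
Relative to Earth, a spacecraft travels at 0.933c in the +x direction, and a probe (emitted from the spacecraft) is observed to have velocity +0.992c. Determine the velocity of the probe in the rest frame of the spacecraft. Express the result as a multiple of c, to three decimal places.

Invert the composition law: u' = (u − v)/(1 − uv/c²).
u' = (0.992 − 0.933) / (1 − (0.992)(0.933)) = 0.0590/0.0745 = 0.7923.

+0.792c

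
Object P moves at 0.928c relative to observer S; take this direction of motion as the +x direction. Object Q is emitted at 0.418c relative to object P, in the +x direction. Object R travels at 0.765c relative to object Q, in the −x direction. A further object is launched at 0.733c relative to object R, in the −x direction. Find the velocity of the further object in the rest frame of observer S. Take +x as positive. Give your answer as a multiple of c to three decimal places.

Apply u = (u' + v)/(1 + u'v/c²) successively, working outward toward observer S.
Start: velocity of object P relative to observer S = 0.9280c.
Compose with object Q (u' = 0.418 in object P frame): u_1 = (0.418 + 0.928) / (1 + 0.418·0.928) = 1.3460/1.3879 = 0.9698.
Compose with object R (u' = -0.765 in object Q frame): u_2 = (-0.765 + 0.970) / (1 + (-0.765)·0.970) = 0.2048/0.2581 = 0.7935.
Compose with the further object (u' = -0.733 in object R frame): u_3 = (-0.733 + 0.794) / (1 + (-0.733)·0.794) = 0.0605/0.4183 = 0.1447.

+0.145c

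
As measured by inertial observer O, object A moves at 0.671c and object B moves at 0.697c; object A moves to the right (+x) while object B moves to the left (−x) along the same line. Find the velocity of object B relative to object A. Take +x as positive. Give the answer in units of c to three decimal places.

-0.932c

β_A = 0.671, β_B = -0.697.
Transform to A's frame with the inverse velocity-addition law: u' = (u − v)/(1 − uv/c²), taking u = β_B and v = β_A.
u' = (-0.697 − 0.671) / (1 − (0.671)(-0.697)) = -1.3680/1.4677 = -0.9321.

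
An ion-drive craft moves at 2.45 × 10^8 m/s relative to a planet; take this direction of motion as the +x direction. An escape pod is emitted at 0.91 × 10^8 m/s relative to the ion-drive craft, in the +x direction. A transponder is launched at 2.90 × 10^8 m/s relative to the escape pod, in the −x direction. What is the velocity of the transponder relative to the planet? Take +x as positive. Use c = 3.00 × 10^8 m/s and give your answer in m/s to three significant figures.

Apply u = (u' + v)/(1 + u'v/c²) successively, working outward toward the planet.
(Dividing each given speed by c = 3.00 × 10^8 m/s to work in units of c.)
Start: velocity of the ion-drive craft relative to the planet = 0.8167c.
Compose with the escape pod (u' = 0.303 in the ion-drive craft frame): u_1 = (0.303 + 0.817) / (1 + 0.303·0.817) = 1.1200/1.2477 = 0.8976.
Compose with the transponder (u' = -0.967 in the escape pod frame): u_2 = (-0.967 + 0.898) / (1 + (-0.967)·0.898) = -0.0690/0.1323 = -0.5218.
So u = -0.5218 × 3.00 × 10^8 m/s.

-1.57 × 10^8 m/s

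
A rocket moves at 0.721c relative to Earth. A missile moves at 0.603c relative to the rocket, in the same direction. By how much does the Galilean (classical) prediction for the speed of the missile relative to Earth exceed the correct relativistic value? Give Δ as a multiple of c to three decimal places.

Δ = 0.401c

Galilean: u_cl = 0.603 + 0.721 = 1.3240.
Relativistic: u_rel = (0.603 + 0.721) / (1 + 0.603·0.721) = 1.3240/1.4348 = 0.9228.
Δ = 1.3240 − 0.9228 = 0.4012.
(The classical prediction exceeds c; the relativistic result does not.)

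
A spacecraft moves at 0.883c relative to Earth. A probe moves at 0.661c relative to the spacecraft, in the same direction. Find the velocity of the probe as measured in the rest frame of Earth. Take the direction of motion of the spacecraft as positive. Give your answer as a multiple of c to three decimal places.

With v = 0.883 and u' = 0.661 (in units of c),
u = (u' + v)/(1 + u'v/c²):
u = (0.661 + 0.883) / (1 + 0.661·0.883) = 1.5440/1.5837 = 0.9750
(Galilean addition would give +1.544c, exceeding c.)

0.975c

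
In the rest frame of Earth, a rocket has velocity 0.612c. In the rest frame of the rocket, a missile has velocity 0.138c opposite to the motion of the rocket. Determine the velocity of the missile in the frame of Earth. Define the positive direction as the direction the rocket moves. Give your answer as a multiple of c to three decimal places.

+0.518c

With v = 0.612 and u' = -0.138 (in units of c),
u = (u' + v)/(1 + u'v/c²):
u = (-0.138 + 0.612) / (1 + (-0.138)·0.612) = 0.4740/0.9155 = 0.5177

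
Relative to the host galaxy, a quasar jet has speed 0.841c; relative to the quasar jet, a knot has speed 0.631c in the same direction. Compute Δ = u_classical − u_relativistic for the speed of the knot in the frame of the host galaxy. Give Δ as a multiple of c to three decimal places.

Galilean: u_cl = 0.631 + 0.841 = 1.4720.
Relativistic: u_rel = (0.631 + 0.841) / (1 + 0.631·0.841) = 1.4720/1.5307 = 0.9617.
Δ = 1.4720 − 0.9617 = 0.5103.
(The classical prediction exceeds c; the relativistic result does not.)

Δ = 0.510c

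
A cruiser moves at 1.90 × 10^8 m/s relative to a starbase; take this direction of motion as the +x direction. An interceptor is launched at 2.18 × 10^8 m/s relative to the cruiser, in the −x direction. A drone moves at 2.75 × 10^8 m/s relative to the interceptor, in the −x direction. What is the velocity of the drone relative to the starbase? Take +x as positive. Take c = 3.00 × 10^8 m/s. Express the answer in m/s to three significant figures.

-2.82 × 10^8 m/s

Apply u = (u' + v)/(1 + u'v/c²) successively, working outward toward the starbase.
(Dividing each given speed by c = 3.00 × 10^8 m/s to work in units of c.)
Start: velocity of the cruiser relative to the starbase = 0.6333c.
Compose with the interceptor (u' = -0.727 in the cruiser frame): u_1 = (-0.727 + 0.633) / (1 + (-0.727)·0.633) = -0.0933/0.5398 = -0.1729.
Compose with the drone (u' = -0.917 in the interceptor frame): u_2 = (-0.917 + (-0.173)) / (1 + (-0.917)·(-0.173)) = -1.0896/1.1585 = -0.9405.
So u = -0.9405 × 3.00 × 10^8 m/s.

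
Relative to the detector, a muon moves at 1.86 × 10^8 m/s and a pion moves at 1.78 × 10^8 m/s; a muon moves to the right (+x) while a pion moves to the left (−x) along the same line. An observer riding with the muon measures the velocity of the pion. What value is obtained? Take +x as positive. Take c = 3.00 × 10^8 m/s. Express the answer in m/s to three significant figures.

-2.66 × 10^8 m/s

β_A = 0.620, β_B = -0.593 (dividing each by c = 3.00 × 10^8 m/s).
Transform to A's frame with the inverse velocity-addition law: u' = (u − v)/(1 − uv/c²), taking u = β_B and v = β_A.
u' = (-0.593 − 0.620) / (1 − (0.620)(-0.593)) = -1.2133/1.3679 = -0.8870.
u' = -0.8870 × 3.00 × 10^8 m/s.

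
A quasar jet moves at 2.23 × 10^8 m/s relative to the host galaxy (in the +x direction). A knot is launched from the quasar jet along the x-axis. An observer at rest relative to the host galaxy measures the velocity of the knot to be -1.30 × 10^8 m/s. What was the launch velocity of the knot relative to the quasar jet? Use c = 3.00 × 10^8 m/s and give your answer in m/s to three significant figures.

-2.67 × 10^8 m/s

v = 0.743c, u = -0.433c.
Invert the composition law: u' = (u − v)/(1 − uv/c²).
u' = (-0.433 − 0.743) / (1 − (-0.433)(0.743)) = -1.1767/1.3221 = -0.8900.
u' = -0.8900 × 3.00 × 10^8 m/s.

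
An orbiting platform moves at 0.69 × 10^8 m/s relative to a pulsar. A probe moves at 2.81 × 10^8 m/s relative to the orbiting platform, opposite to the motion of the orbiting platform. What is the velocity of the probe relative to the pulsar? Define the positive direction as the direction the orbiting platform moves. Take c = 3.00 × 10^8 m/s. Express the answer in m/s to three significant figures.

-2.70 × 10^8 m/s

In units of c (dividing by 3.00 × 10^8 m/s): v = 0.230, u' = -0.937.
u = (u' + v)/(1 + u'v/c²):
u = (-0.937 + 0.230) / (1 + (-0.937)·0.230) = -0.7067/0.7846 = -0.9007
Converting back: u = -0.9007 × 3.00 × 10^8 m/s.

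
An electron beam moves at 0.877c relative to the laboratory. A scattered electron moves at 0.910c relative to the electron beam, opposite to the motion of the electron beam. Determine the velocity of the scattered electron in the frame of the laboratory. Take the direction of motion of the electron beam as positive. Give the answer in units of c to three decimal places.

-0.163c

With v = 0.877 and u' = -0.910 (in units of c),
u = (u' + v)/(1 + u'v/c²):
u = (-0.910 + 0.877) / (1 + (-0.910)·0.877) = -0.0330/0.2019 = -0.1634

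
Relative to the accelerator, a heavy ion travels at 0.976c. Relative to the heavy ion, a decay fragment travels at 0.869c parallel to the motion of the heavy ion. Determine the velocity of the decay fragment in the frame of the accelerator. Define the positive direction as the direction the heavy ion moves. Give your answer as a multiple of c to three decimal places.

With v = 0.976 and u' = 0.869 (in units of c),
u = (u' + v)/(1 + u'v/c²):
u = (0.869 + 0.976) / (1 + 0.869·0.976) = 1.8450/1.8481 = 0.9983

0.998c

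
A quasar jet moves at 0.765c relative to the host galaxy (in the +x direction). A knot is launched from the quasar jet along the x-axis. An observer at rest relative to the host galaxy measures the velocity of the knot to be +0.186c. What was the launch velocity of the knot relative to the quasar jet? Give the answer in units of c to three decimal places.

Invert the composition law: u' = (u − v)/(1 − uv/c²).
u' = (0.186 − 0.765) / (1 − (0.186)(0.765)) = -0.5790/0.8577 = -0.6751.

-0.675c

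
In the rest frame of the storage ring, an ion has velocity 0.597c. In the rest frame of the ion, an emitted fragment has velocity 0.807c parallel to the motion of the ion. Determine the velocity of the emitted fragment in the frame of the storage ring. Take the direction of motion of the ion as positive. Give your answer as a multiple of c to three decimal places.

0.948c

With v = 0.597 and u' = 0.807 (in units of c),
u = (u' + v)/(1 + u'v/c²):
u = (0.807 + 0.597) / (1 + 0.807·0.597) = 1.4040/1.4818 = 0.9475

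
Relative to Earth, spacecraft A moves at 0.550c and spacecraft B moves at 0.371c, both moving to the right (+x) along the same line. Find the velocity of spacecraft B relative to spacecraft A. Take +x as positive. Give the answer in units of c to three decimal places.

β_A = 0.550, β_B = 0.371.
Transform to A's frame with the inverse velocity-addition law: u' = (u − v)/(1 − uv/c²), taking u = β_B and v = β_A.
u' = (0.371 − 0.550) / (1 − (0.550)(0.371)) = -0.1790/0.7960 = -0.2249.

-0.225c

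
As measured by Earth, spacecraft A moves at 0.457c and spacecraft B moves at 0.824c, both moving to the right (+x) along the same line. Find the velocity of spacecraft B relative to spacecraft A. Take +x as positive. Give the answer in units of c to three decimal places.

β_A = 0.457, β_B = 0.824.
Transform to A's frame with the inverse velocity-addition law: u' = (u − v)/(1 − uv/c²), taking u = β_B and v = β_A.
u' = (0.824 − 0.457) / (1 − (0.457)(0.824)) = 0.3670/0.6234 = 0.5887.

+0.589c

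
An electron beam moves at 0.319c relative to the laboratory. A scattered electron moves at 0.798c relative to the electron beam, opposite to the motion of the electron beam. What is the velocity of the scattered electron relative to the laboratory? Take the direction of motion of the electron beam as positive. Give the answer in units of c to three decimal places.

With v = 0.319 and u' = -0.798 (in units of c),
u = (u' + v)/(1 + u'v/c²):
u = (-0.798 + 0.319) / (1 + (-0.798)·0.319) = -0.4790/0.7454 = -0.6426

-0.643c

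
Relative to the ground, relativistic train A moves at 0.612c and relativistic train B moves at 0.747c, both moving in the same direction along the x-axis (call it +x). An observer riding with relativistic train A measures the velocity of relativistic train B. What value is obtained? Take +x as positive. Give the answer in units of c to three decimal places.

+0.249c

β_A = 0.612, β_B = 0.747.
Transform to A's frame with the inverse velocity-addition law: u' = (u − v)/(1 − uv/c²), taking u = β_B and v = β_A.
u' = (0.747 − 0.612) / (1 − (0.612)(0.747)) = 0.1350/0.5428 = 0.2487.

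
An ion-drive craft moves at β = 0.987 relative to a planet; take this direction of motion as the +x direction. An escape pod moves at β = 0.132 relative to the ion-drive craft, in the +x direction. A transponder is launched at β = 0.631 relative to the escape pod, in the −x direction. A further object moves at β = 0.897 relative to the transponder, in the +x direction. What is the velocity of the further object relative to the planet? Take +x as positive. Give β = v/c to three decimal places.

β = +0.998

Apply u = (u' + v)/(1 + u'v/c²) successively, working outward toward the planet.
Start: velocity of the ion-drive craft relative to the planet = 0.9870c.
Compose with the escape pod (u' = 0.132 in the ion-drive craft frame): u_1 = (0.132 + 0.987) / (1 + 0.132·0.987) = 1.1190/1.1303 = 0.9900.
Compose with the transponder (u' = -0.631 in the escape pod frame): u_2 = (-0.631 + 0.990) / (1 + (-0.631)·0.990) = 0.3590/0.3753 = 0.9566.
Compose with the further object (u' = 0.897 in the transponder frame): u_3 = (0.897 + 0.957) / (1 + 0.897·0.957) = 1.8536/1.8581 = 0.9976.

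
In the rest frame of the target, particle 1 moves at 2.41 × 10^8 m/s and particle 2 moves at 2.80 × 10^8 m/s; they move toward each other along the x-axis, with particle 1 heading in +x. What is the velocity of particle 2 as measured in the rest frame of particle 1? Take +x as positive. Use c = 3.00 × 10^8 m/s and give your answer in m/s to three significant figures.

β_A = 0.803, β_B = -0.933 (dividing each by c = 3.00 × 10^8 m/s).
Transform to A's frame with the inverse velocity-addition law: u' = (u − v)/(1 − uv/c²), taking u = β_B and v = β_A.
u' = (-0.933 − 0.803) / (1 − (0.803)(-0.933)) = -1.7367/1.7498 = -0.9925.
u' = -0.9925 × 3.00 × 10^8 m/s.

-2.98 × 10^8 m/s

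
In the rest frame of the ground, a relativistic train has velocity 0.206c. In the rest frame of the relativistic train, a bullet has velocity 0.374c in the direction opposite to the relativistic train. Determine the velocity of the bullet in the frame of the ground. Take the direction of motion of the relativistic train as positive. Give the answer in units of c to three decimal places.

With v = 0.206 and u' = -0.374 (in units of c),
u = (u' + v)/(1 + u'v/c²):
u = (-0.374 + 0.206) / (1 + (-0.374)·0.206) = -0.1680/0.9230 = -0.1820
(Galilean addition would give -0.168c.)

-0.182c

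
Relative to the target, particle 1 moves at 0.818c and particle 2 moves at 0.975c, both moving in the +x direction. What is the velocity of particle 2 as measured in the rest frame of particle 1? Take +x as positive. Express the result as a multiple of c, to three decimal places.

+0.776c

β_A = 0.818, β_B = 0.975.
Transform to A's frame with the inverse velocity-addition law: u' = (u − v)/(1 − uv/c²), taking u = β_B and v = β_A.
u' = (0.975 − 0.818) / (1 − (0.818)(0.975)) = 0.1570/0.2024 = 0.7755.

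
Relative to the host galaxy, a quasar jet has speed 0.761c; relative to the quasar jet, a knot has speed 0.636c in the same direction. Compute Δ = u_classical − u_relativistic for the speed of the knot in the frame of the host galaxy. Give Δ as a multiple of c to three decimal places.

Δ = 0.456c

Galilean: u_cl = 0.636 + 0.761 = 1.3970.
Relativistic: u_rel = (0.636 + 0.761) / (1 + 0.636·0.761) = 1.3970/1.4840 = 0.9414.
Δ = 1.3970 − 0.9414 = 0.4556.
(The classical prediction exceeds c; the relativistic result does not.)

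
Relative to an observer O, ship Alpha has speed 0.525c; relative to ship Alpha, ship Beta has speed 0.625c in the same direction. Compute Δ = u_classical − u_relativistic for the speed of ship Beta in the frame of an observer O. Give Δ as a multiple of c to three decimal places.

Δ = 0.284c

Galilean: u_cl = 0.625 + 0.525 = 1.1500.
Relativistic: u_rel = (0.625 + 0.525) / (1 + 0.625·0.525) = 1.1500/1.3281 = 0.8659.
Δ = 1.1500 − 0.8659 = 0.2841.
(The classical prediction exceeds c; the relativistic result does not.)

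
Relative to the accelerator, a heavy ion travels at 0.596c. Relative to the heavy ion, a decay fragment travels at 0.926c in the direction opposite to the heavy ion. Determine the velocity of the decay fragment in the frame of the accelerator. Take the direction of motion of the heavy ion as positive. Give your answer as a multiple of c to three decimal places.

-0.736c

With v = 0.596 and u' = -0.926 (in units of c),
u = (u' + v)/(1 + u'v/c²):
u = (-0.926 + 0.596) / (1 + (-0.926)·0.596) = -0.3300/0.4481 = -0.7364
(Galilean addition would give -0.330c.)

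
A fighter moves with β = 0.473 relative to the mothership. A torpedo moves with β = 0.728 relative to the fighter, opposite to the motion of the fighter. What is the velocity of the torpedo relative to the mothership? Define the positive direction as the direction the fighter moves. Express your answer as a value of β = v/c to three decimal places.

β = -0.389

With v = 0.473 and u' = -0.728 (in units of c),
u = (u' + v)/(1 + u'v/c²):
u = (-0.728 + 0.473) / (1 + (-0.728)·0.473) = -0.2550/0.6557 = -0.3889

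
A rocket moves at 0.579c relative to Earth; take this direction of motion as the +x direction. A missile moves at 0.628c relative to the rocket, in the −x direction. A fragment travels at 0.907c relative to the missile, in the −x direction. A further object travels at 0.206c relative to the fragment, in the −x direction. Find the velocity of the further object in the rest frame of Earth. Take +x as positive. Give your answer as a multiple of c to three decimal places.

-0.946c

Apply u = (u' + v)/(1 + u'v/c²) successively, working outward toward Earth.
Start: velocity of the rocket relative to Earth = 0.5790c.
Compose with the missile (u' = -0.628 in the rocket frame): u_1 = (-0.628 + 0.579) / (1 + (-0.628)·0.579) = -0.0490/0.6364 = -0.0770.
Compose with the fragment (u' = -0.907 in the missile frame): u_2 = (-0.907 + (-0.077)) / (1 + (-0.907)·(-0.077)) = -0.9840/1.0698 = -0.9198.
Compose with the further object (u' = -0.206 in the fragment frame): u_3 = (-0.206 + (-0.920)) / (1 + (-0.206)·(-0.920)) = -1.1258/1.1895 = -0.9464.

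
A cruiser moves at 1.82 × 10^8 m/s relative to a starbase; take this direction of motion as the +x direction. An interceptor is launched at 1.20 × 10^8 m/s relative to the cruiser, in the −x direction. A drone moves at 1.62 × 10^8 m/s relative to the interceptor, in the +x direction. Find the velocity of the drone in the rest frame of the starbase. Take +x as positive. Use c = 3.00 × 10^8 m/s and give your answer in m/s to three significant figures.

+2.13 × 10^8 m/s

Apply u = (u' + v)/(1 + u'v/c²) successively, working outward toward the starbase.
(Dividing each given speed by c = 3.00 × 10^8 m/s to work in units of c.)
Start: velocity of the cruiser relative to the starbase = 0.6067c.
Compose with the interceptor (u' = -0.400 in the cruiser frame): u_1 = (-0.400 + 0.607) / (1 + (-0.400)·0.607) = 0.2067/0.7573 = 0.2729.
Compose with the drone (u' = 0.540 in the interceptor frame): u_2 = (0.540 + 0.273) / (1 + 0.540·0.273) = 0.8129/1.1474 = 0.7085.
So u = 0.7085 × 3.00 × 10^8 m/s.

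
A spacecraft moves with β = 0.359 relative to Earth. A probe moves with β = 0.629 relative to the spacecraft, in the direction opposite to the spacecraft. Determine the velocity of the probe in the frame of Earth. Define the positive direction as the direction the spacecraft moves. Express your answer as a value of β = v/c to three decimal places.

β = -0.349

With v = 0.359 and u' = -0.629 (in units of c),
u = (u' + v)/(1 + u'v/c²):
u = (-0.629 + 0.359) / (1 + (-0.629)·0.359) = -0.2700/0.7742 = -0.3488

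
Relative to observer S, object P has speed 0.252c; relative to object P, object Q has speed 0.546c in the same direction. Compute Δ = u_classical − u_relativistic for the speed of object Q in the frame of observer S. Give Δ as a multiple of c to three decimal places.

Galilean: u_cl = 0.546 + 0.252 = 0.7980.
Relativistic: u_rel = (0.546 + 0.252) / (1 + 0.546·0.252) = 0.7980/1.1376 = 0.7015.
Δ = 0.7980 − 0.7015 = 0.0965.

Δ = 0.097c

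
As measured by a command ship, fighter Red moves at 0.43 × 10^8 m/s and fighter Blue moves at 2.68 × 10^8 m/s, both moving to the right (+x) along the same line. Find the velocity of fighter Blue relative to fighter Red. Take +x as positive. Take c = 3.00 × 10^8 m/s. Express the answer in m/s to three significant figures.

β_A = 0.143, β_B = 0.893 (dividing each by c = 3.00 × 10^8 m/s).
Transform to A's frame with the inverse velocity-addition law: u' = (u − v)/(1 − uv/c²), taking u = β_B and v = β_A.
u' = (0.893 − 0.143) / (1 − (0.143)(0.893)) = 0.7500/0.8720 = 0.8601.
u' = 0.8601 × 3.00 × 10^8 m/s.

+2.58 × 10^8 m/s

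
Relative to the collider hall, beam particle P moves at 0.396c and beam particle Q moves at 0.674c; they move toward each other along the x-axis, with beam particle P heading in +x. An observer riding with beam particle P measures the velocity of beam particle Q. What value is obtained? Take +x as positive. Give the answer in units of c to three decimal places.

β_A = 0.396, β_B = -0.674.
Transform to A's frame with the inverse velocity-addition law: u' = (u − v)/(1 − uv/c²), taking u = β_B and v = β_A.
u' = (-0.674 − 0.396) / (1 − (0.396)(-0.674)) = -1.0700/1.2669 = -0.8446.

-0.845c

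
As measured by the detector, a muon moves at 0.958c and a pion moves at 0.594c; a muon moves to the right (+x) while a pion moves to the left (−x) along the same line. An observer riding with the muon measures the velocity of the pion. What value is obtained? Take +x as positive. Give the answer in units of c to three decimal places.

β_A = 0.958, β_B = -0.594.
Transform to A's frame with the inverse velocity-addition law: u' = (u − v)/(1 − uv/c²), taking u = β_B and v = β_A.
u' = (-0.594 − 0.958) / (1 − (0.958)(-0.594)) = -1.5520/1.5691 = -0.9891.

-0.989c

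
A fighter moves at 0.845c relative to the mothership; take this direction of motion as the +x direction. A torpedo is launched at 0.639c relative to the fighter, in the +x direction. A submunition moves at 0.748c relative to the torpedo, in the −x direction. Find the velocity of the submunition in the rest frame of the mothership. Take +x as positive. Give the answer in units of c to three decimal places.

Apply u = (u' + v)/(1 + u'v/c²) successively, working outward toward the mothership.
Start: velocity of the fighter relative to the mothership = 0.8450c.
Compose with the torpedo (u' = 0.639 in the fighter frame): u_1 = (0.639 + 0.845) / (1 + 0.639·0.845) = 1.4840/1.5400 = 0.9637.
Compose with the submunition (u' = -0.748 in the torpedo frame): u_2 = (-0.748 + 0.964) / (1 + (-0.748)·0.964) = 0.2157/0.2792 = 0.7725.

+0.772c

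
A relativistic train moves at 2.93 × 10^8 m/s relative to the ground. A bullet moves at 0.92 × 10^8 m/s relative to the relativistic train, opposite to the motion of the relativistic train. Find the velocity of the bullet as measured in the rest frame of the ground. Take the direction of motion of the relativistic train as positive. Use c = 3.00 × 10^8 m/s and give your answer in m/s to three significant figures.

In units of c (dividing by 3.00 × 10^8 m/s): v = 0.977, u' = -0.307.
u = (u' + v)/(1 + u'v/c²):
u = (-0.307 + 0.977) / (1 + (-0.307)·0.977) = 0.6700/0.7005 = 0.9565
Converting back: u = 0.9565 × 3.00 × 10^8 m/s.

+2.87 × 10^8 m/s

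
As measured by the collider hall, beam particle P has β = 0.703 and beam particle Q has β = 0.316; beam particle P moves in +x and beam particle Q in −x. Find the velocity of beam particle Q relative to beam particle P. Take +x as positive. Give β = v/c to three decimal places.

β_A = 0.703, β_B = -0.316.
Transform to A's frame with the inverse velocity-addition law: u' = (u − v)/(1 − uv/c²), taking u = β_B and v = β_A.
u' = (-0.316 − 0.703) / (1 − (0.703)(-0.316)) = -1.0190/1.2221 = -0.8338.

β = -0.834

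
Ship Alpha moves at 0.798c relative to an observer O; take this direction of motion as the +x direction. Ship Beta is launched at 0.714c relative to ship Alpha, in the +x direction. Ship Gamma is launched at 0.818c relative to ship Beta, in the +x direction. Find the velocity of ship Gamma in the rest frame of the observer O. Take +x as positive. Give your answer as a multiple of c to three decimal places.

Apply u = (u' + v)/(1 + u'v/c²) successively, working outward toward the observer O.
Start: velocity of ship Alpha relative to the observer O = 0.7980c.
Compose with ship Beta (u' = 0.714 in ship Alpha frame): u_1 = (0.714 + 0.798) / (1 + 0.714·0.798) = 1.5120/1.5698 = 0.9632.
Compose with ship Gamma (u' = 0.818 in ship Beta frame): u_2 = (0.818 + 0.963) / (1 + 0.818·0.963) = 1.7812/1.7879 = 0.9963.

0.996c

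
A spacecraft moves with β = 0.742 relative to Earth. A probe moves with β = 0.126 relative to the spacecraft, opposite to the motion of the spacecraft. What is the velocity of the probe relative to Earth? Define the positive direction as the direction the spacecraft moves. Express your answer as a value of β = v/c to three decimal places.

β = +0.680

With v = 0.742 and u' = -0.126 (in units of c),
u = (u' + v)/(1 + u'v/c²):
u = (-0.126 + 0.742) / (1 + (-0.126)·0.742) = 0.6160/0.9065 = 0.6795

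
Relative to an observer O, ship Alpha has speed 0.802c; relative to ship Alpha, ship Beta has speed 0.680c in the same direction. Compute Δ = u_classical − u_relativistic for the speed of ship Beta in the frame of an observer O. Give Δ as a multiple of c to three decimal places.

Δ = 0.523c

Galilean: u_cl = 0.680 + 0.802 = 1.4820.
Relativistic: u_rel = (0.680 + 0.802) / (1 + 0.680·0.802) = 1.4820/1.5454 = 0.9590.
Δ = 1.4820 − 0.9590 = 0.5230.
(The classical prediction exceeds c; the relativistic result does not.)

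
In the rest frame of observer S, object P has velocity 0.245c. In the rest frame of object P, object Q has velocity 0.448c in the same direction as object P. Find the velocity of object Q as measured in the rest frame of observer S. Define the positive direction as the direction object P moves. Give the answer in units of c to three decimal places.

0.624c

With v = 0.245 and u' = 0.448 (in units of c),
u = (u' + v)/(1 + u'v/c²):
u = (0.448 + 0.245) / (1 + 0.448·0.245) = 0.6930/1.1098 = 0.6245
(Galilean addition would give +0.693c.)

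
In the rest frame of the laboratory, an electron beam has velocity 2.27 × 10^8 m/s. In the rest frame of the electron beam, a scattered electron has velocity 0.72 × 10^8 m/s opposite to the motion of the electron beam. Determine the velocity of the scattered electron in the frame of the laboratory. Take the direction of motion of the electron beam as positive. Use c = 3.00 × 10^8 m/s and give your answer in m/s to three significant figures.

+1.89 × 10^8 m/s

In units of c (dividing by 3.00 × 10^8 m/s): v = 0.757, u' = -0.240.
u = (u' + v)/(1 + u'v/c²):
u = (-0.240 + 0.757) / (1 + (-0.240)·0.757) = 0.5167/0.8184 = 0.6313
(Galilean addition would give +0.517c.)
Converting back: u = 0.6313 × 3.00 × 10^8 m/s.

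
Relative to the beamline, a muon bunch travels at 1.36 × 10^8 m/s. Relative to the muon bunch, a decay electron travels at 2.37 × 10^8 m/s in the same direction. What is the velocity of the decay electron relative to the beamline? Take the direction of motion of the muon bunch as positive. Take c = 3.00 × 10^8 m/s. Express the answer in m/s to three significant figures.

In units of c (dividing by 3.00 × 10^8 m/s): v = 0.453, u' = 0.790.
u = (u' + v)/(1 + u'v/c²):
u = (0.790 + 0.453) / (1 + 0.790·0.453) = 1.2433/1.3581 = 0.9155
Converting back: u = 0.9155 × 3.00 × 10^8 m/s.

2.75 × 10^8 m/s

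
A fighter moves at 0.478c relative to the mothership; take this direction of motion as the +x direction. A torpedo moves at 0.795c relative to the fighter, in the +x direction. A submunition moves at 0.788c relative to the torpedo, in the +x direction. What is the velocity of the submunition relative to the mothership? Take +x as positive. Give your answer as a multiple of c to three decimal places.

0.990c

Apply u = (u' + v)/(1 + u'v/c²) successively, working outward toward the mothership.
Start: velocity of the fighter relative to the mothership = 0.4780c.
Compose with the torpedo (u' = 0.795 in the fighter frame): u_1 = (0.795 + 0.478) / (1 + 0.795·0.478) = 1.2730/1.3800 = 0.9225.
Compose with the submunition (u' = 0.788 in the torpedo frame): u_2 = (0.788 + 0.922) / (1 + 0.788·0.922) = 1.7105/1.7269 = 0.9905.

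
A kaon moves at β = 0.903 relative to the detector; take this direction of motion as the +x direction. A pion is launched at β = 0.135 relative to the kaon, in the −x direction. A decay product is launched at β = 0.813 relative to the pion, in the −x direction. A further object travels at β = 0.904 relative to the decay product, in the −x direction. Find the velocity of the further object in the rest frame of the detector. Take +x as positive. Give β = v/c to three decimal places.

Apply u = (u' + v)/(1 + u'v/c²) successively, working outward toward the detector.
Start: velocity of the kaon relative to the detector = 0.9030c.
Compose with the pion (u' = -0.135 in the kaon frame): u_1 = (-0.135 + 0.903) / (1 + (-0.135)·0.903) = 0.7680/0.8781 = 0.8746.
Compose with the decay product (u' = -0.813 in the pion frame): u_2 = (-0.813 + 0.875) / (1 + (-0.813)·0.875) = 0.0616/0.2889 = 0.2133.
Compose with the further object (u' = -0.904 in the decay product frame): u_3 = (-0.904 + 0.213) / (1 + (-0.904)·0.213) = -0.6907/0.8072 = -0.8557.

β = -0.856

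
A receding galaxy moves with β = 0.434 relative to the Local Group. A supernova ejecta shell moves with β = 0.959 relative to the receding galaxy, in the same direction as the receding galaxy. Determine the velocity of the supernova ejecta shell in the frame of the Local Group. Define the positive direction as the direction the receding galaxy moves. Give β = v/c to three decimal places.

β = 0.984

With v = 0.434 and u' = 0.959 (in units of c),
u = (u' + v)/(1 + u'v/c²):
u = (0.959 + 0.434) / (1 + 0.959·0.434) = 1.3930/1.4162 = 0.9836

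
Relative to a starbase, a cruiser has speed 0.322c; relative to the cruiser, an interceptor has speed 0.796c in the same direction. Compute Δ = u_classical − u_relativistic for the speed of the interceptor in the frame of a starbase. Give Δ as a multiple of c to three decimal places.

Δ = 0.228c

Galilean: u_cl = 0.796 + 0.322 = 1.1180.
Relativistic: u_rel = (0.796 + 0.322) / (1 + 0.796·0.322) = 1.1180/1.2563 = 0.8899.
Δ = 1.1180 − 0.8899 = 0.2281.
(The classical prediction exceeds c; the relativistic result does not.)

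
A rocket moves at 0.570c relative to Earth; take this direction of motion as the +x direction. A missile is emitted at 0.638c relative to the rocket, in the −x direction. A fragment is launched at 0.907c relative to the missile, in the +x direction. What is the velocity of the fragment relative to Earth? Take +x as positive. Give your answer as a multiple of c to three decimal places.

+0.886c

Apply u = (u' + v)/(1 + u'v/c²) successively, working outward toward Earth.
Start: velocity of the rocket relative to Earth = 0.5700c.
Compose with the missile (u' = -0.638 in the rocket frame): u_1 = (-0.638 + 0.570) / (1 + (-0.638)·0.570) = -0.0680/0.6363 = -0.1069.
Compose with the fragment (u' = 0.907 in the missile frame): u_2 = (0.907 + (-0.107)) / (1 + 0.907·(-0.107)) = 0.8001/0.9031 = 0.8860.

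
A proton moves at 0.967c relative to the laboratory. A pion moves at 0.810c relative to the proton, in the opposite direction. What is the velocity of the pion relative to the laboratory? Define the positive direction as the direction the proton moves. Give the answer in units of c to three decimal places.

+0.724c

With v = 0.967 and u' = -0.810 (in units of c),
u = (u' + v)/(1 + u'v/c²):
u = (-0.810 + 0.967) / (1 + (-0.810)·0.967) = 0.1570/0.2167 = 0.7244
(Galilean addition would give +0.157c.)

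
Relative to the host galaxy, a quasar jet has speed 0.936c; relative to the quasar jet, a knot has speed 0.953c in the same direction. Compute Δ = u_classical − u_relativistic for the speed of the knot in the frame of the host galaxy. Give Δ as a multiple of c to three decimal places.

Galilean: u_cl = 0.953 + 0.936 = 1.8890.
Relativistic: u_rel = (0.953 + 0.936) / (1 + 0.953·0.936) = 1.8890/1.8920 = 0.9984.
Δ = 1.8890 − 0.9984 = 0.8906.
(The classical prediction exceeds c; the relativistic result does not.)

Δ = 0.891c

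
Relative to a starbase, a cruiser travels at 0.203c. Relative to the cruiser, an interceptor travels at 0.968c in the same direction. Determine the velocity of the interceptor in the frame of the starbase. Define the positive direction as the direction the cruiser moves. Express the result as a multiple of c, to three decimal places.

With v = 0.203 and u' = 0.968 (in units of c),
u = (u' + v)/(1 + u'v/c²):
u = (0.968 + 0.203) / (1 + 0.968·0.203) = 1.1710/1.1965 = 0.9787

0.979c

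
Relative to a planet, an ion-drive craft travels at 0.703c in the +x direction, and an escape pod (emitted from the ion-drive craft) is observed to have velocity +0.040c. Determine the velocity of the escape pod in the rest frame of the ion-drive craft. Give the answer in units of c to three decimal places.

-0.682c

Invert the composition law: u' = (u − v)/(1 − uv/c²).
u' = (0.040 − 0.703) / (1 − (0.040)(0.703)) = -0.6630/0.9719 = -0.6822.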